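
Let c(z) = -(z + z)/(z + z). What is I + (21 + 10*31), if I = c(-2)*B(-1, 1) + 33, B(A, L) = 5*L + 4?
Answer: 355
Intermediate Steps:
B(A, L) = 4 + 5*L
c(z) = -1 (c(z) = -2*z/(2*z) = -2*z*1/(2*z) = -1*1 = -1)
I = 24 (I = -(4 + 5*1) + 33 = -(4 + 5) + 33 = -1*9 + 33 = -9 + 33 = 24)
I + (21 + 10*31) = 24 + (21 + 10*31) = 24 + (21 + 310) = 24 + 331 = 355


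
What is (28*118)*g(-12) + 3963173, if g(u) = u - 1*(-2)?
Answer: 3930133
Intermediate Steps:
g(u) = 2 + u (g(u) = u + 2 = 2 + u)
(28*118)*g(-12) + 3963173 = (28*118)*(2 - 12) + 3963173 = 3304*(-10) + 3963173 = -33040 + 3963173 = 3930133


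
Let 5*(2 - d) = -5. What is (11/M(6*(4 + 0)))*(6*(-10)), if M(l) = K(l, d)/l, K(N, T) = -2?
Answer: 7920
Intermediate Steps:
d = 3 (d = 2 - ⅕*(-5) = 2 + 1 = 3)
M(l) = -2/l
(11/M(6*(4 + 0)))*(6*(-10)) = (11/(-2*1/(6*(4 + 0))))*(6*(-10)) = (11/(-2/(6*4)))*(-60) = (11/(-2/24))*(-60) = (11/(-2*1/24))*(-60) = (11/(-1/12))*(-60) = -12*11*(-60) = -132*(-60) = 7920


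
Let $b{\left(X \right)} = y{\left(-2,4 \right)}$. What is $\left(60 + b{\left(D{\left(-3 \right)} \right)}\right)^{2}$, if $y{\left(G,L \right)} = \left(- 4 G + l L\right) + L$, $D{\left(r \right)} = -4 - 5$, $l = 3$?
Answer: $7056$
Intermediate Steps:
$D{\left(r \right)} = -9$ ($D{\left(r \right)} = -4 - 5 = -9$)
$y{\left(G,L \right)} = - 4 G + 4 L$ ($y{\left(G,L \right)} = \left(- 4 G + 3 L\right) + L = - 4 G + 4 L$)
$b{\left(X \right)} = 24$ ($b{\left(X \right)} = \left(-4\right) \left(-2\right) + 4 \cdot 4 = 8 + 16 = 24$)
$\left(60 + b{\left(D{\left(-3 \right)} \right)}\right)^{2} = \left(60 + 24\right)^{2} = 84^{2} = 7056$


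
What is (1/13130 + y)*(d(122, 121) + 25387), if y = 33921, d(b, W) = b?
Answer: 11361268085079/13130 ≈ 8.6529e+8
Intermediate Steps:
(1/13130 + y)*(d(122, 121) + 25387) = (1/13130 + 33921)*(122 + 25387) = (1/13130 + 33921)*25509 = (445382731/13130)*25509 = 11361268085079/13130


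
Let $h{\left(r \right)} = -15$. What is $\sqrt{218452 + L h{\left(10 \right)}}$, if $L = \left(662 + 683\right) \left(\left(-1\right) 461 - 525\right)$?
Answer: $\sqrt{20111002} \approx 4484.5$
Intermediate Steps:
$L = -1326170$ ($L = 1345 \left(-461 - 525\right) = 1345 \left(-986\right) = -1326170$)
$\sqrt{218452 + L h{\left(10 \right)}} = \sqrt{218452 - -19892550} = \sqrt{218452 + 19892550} = \sqrt{20111002}$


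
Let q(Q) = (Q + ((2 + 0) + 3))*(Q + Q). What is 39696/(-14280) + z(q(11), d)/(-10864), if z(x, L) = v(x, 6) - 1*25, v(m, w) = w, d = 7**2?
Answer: -2565393/923440 ≈ -2.7781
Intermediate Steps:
d = 49
q(Q) = 2*Q*(5 + Q) (q(Q) = (Q + (2 + 3))*(2*Q) = (Q + 5)*(2*Q) = (5 + Q)*(2*Q) = 2*Q*(5 + Q))
z(x, L) = -19 (z(x, L) = 6 - 1*25 = 6 - 25 = -19)
39696/(-14280) + z(q(11), d)/(-10864) = 39696/(-14280) - 19/(-10864) = 39696*(-1/14280) - 19*(-1/10864) = -1654/595 + 19/10864 = -2565393/923440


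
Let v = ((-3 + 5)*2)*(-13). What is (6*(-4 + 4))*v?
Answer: 0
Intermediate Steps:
v = -52 (v = (2*2)*(-13) = 4*(-13) = -52)
(6*(-4 + 4))*v = (6*(-4 + 4))*(-52) = (6*0)*(-52) = 0*(-52) = 0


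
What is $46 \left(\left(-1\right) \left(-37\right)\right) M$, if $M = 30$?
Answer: $51060$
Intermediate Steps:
$46 \left(\left(-1\right) \left(-37\right)\right) M = 46 \left(\left(-1\right) \left(-37\right)\right) 30 = 46 \cdot 37 \cdot 30 = 1702 \cdot 30 = 51060$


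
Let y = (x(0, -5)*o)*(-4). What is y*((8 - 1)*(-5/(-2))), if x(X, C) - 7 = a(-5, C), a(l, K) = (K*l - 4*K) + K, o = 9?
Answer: -29610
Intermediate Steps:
a(l, K) = -3*K + K*l (a(l, K) = (-4*K + K*l) + K = -3*K + K*l)
x(X, C) = 7 - 8*C (x(X, C) = 7 + C*(-3 - 5) = 7 + C*(-8) = 7 - 8*C)
y = -1692 (y = ((7 - 8*(-5))*9)*(-4) = ((7 + 40)*9)*(-4) = (47*9)*(-4) = 423*(-4) = -1692)
y*((8 - 1)*(-5/(-2))) = -1692*(8 - 1)*(-5/(-2)) = -11844*(-5*(-1/2)) = -11844*5/2 = -1692*35/2 = -29610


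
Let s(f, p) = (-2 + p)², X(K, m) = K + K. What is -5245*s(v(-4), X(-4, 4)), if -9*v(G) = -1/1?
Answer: -524500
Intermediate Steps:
X(K, m) = 2*K
v(G) = ⅑ (v(G) = -(-1)/(9*1) = -(-1)/9 = -⅑*(-1) = ⅑)
-5245*s(v(-4), X(-4, 4)) = -5245*(-2 + 2*(-4))² = -5245*(-2 - 8)² = -5245*(-10)² = -5245*100 = -524500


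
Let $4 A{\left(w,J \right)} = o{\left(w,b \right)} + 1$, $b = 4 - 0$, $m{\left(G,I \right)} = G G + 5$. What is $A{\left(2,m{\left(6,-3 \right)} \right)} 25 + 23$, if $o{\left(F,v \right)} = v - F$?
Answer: $\frac{167}{4} \approx 41.75$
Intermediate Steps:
$m{\left(G,I \right)} = 5 + G^{2}$ ($m{\left(G,I \right)} = G^{2} + 5 = 5 + G^{2}$)
$b = 4$ ($b = 4 + 0 = 4$)
$A{\left(w,J \right)} = \frac{5}{4} - \frac{w}{4}$ ($A{\left(w,J \right)} = \frac{\left(4 - w\right) + 1}{4} = \frac{5 - w}{4} = \frac{5}{4} - \frac{w}{4}$)
$A{\left(2,m{\left(6,-3 \right)} \right)} 25 + 23 = \left(\frac{5}{4} - \frac{1}{2}\right) 25 + 23 = \frac{3}{4} \cdot 25 + 23 = \frac{75}{4} + 23 = \frac{167}{4}$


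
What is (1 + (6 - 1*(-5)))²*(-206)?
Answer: -29664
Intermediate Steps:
(1 + (6 - 1*(-5)))²*(-206) = (1 + (6 + 5))²*(-206) = (1 + 11)²*(-206) = 12²*(-206) = 144*(-206) = -29664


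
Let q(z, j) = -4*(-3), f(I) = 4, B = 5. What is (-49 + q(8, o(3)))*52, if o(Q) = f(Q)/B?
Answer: -1924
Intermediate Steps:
o(Q) = 4/5
q(z, j) = 12
(-49 + q(8, o(3)))*52 = (-49 + 12)*52 = -37*52 = -1924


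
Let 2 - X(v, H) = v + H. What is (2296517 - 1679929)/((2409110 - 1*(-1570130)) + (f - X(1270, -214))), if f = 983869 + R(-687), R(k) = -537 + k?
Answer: 616588/4962939 ≈ 0.12424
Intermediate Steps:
X(v, H) = 2 - H - v (X(v, H) = 2 - (v + H) = 2 - (H + v) = 2 + (-H - v) = 2 - H - v)
f = 982645 (f = 983869 + (-537 - 687) = 983869 - 1224 = 982645)
(2296517 - 1679929)/((2409110 - 1*(-1570130)) + (f - X(1270, -214))) = (2296517 - 1679929)/((2409110 - 1*(-1570130)) + (982645 - (2 - 1*(-214) - 1*1270))) = 616588/((2409110 + 1570130) + (982645 - (2 + 214 - 1270))) = 616588/(3979240 + (982645 - 1*(-1054))) = 616588/(3979240 + (982645 + 1054)) = 616588/(3979240 + 983699) = 616588/4962939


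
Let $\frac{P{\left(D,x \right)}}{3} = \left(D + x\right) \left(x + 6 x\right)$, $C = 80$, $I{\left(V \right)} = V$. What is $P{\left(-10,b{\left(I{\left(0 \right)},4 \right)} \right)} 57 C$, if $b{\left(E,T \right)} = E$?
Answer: $0$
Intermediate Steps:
$P{\left(D,x \right)} = 21 x \left(D + x\right)$ ($P{\left(D,x \right)} = 3 \left(D + x\right) \left(x + 6 x\right) = 3 \left(D + x\right) 7 x = 3 \cdot 7 x \left(D + x\right) = 21 x \left(D + x\right)$)
$P{\left(-10,b{\left(I{\left(0 \right)},4 \right)} \right)} 57 C = 21 \cdot 0 \left(-10 + 0\right) 57 \cdot 80 = 21 \cdot 0 \left(-10\right) 57 \cdot 80 = 0 \cdot 57 \cdot 80 = 0 \cdot 80 = 0$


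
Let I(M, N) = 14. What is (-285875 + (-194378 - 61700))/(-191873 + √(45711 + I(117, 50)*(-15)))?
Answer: 103986147969/36815202628 + 541953*√45501/36815202628 ≈ 2.8277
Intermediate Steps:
(-285875 + (-194378 - 61700))/(-191873 + √(45711 + I(117, 50)*(-15))) = (-285875 + (-194378 - 61700))/(-191873 + √(45711 + 14*(-15))) = (-285875 - 256078)/(-191873 + √(45711 - 210)) = -541953/(-191873 + √45501)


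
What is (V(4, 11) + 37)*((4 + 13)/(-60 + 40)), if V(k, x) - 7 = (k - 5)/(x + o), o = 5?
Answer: -11951/320 ≈ -37.347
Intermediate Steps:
V(k, x) = 7 + (-5 + k)/(5 + x) (V(k, x) = 7 + (k - 5)/(x + 5) = 7 + (-5 + k)/(5 + x))
(V(4, 11) + 37)*((4 + 13)/(-60 + 40)) = ((30 + 4 + 7*11)/(5 + 11) + 37)*((4 + 13)/(-60 + 40)) = ((30 + 4 + 77)/16 + 37)*(17/(-20)) = ((1/16)*111 + 37)*(17*(-1/20)) = (111/16 + 37)*(-17/20) = (703/16)*(-17/20) = -11951/320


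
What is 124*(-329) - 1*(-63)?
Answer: -40733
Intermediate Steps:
124*(-329) - 1*(-63) = -40796 + 63 = -40733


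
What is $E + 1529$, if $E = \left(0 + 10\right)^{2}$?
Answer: $1629$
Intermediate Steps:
$E = 100$ ($E = 10^{2} = 100$)
$E + 1529 = 100 + 1529 = 1629$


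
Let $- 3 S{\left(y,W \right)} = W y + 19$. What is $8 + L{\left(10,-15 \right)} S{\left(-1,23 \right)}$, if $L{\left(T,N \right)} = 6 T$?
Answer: $88$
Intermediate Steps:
$S{\left(y,W \right)} = - \frac{19}{3} - \frac{W y}{3}$ ($S{\left(y,W \right)} = - \frac{W y + 19}{3} = - \frac{19 + W y}{3} = - \frac{19}{3} - \frac{W y}{3}$)
$8 + L{\left(10,-15 \right)} S{\left(-1,23 \right)} = 8 + 6 \cdot 10 \left(- \frac{19}{3} - \frac{23}{3} \left(-1\right)\right) = 8 + 60 \left(- \frac{19}{3} + \frac{23}{3}\right) = 8 + 60 \cdot \frac{4}{3} = 8 + 80 = 88$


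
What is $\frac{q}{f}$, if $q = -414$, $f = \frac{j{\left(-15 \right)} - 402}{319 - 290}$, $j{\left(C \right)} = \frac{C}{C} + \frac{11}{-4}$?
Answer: $\frac{48024}{1615} \approx 29.736$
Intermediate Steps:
$j{\left(C \right)} = - \frac{7}{4}$ ($j{\left(C \right)} = 1 + 11 \left(- \frac{1}{4}\right) = 1 - \frac{11}{4} = - \frac{7}{4}$)
$f = - \frac{1615}{116}$ ($f = \frac{- \frac{7}{4} - 402}{319 - 290} = - \frac{1615}{4 \cdot 29} = \left(- \frac{1615}{4}\right) \frac{1}{29} = - \frac{1615}{116} \approx -13.922$)
$\frac{q}{f} = - \frac{414}{- \frac{1615}{116}} = \left(-414\right) \left(- \frac{116}{1615}\right) = \frac{48024}{1615}$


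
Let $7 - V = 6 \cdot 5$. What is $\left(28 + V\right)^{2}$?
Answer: $25$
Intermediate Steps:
$V = -23$ ($V = 7 - 6 \cdot 5 = 7 - 30 = -23$)
$\left(28 + V\right)^{2} = \left(28 - 23\right)^{2} = 5^{2} = 25$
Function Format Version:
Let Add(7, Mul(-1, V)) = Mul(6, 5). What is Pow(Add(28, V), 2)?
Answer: 25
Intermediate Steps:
V = -23 (V = Add(7, Mul(-1, Mul(6, 5))) = Add(7, Mul(-1, 30)) = Add(7, -30) = -23)
Pow(Add(28, V), 2) = Pow(Add(28, -23), 2) = Pow(5, 2) = 25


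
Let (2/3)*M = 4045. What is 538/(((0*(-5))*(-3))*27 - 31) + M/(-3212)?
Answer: -3832297/199144 ≈ -19.244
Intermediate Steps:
M = 12135/2 (M = (3/2)*4045 = 12135/2 ≈ 6067.5)
538/(((0*(-5))*(-3))*27 - 31) + M/(-3212) = 538/(((0*(-5))*(-3))*27 - 31) + (12135/2)/(-3212) = 538/((0*(-3))*27 - 31) + (12135/2)*(-1/3212) = 538/(0*27 - 31) - 12135/6424 = 538/(0 - 31) - 12135/6424 = 538/(-31) - 12135/6424 = 538*(-1/31) - 12135/6424 = -538/31 - 12135/6424 = -3832297/199144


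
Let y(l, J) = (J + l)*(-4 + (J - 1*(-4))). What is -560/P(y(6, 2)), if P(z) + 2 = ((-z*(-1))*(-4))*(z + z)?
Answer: 56/205 ≈ 0.27317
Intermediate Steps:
y(l, J) = J*(J + l) (y(l, J) = (J + l)*(-4 + (J + 4)) = (J + l)*(-4 + (4 + J)) = (J + l)*J = J*(J + l))
P(z) = -2 - 8*z**2 (P(z) = -2 + ((-z*(-1))*(-4))*(z + z) = -2 + (z*(-4))*(2*z) = -2 + (-4*z)*(2*z) = -2 - 8*z**2)
-560/P(y(6, 2)) = -560/(-2 - 8*4*(2 + 6)**2) = -560/(-2 - 8*(2*8)**2) = -560/(-2 - 8*16**2) = -560/(-2 - 8*256) = -560/(-2 - 2048) = -560/(-2050) = -560*(-1/2050) = 56/205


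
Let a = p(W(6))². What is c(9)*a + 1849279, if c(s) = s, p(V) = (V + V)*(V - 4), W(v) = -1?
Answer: 1850179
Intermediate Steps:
p(V) = 2*V*(-4 + V) (p(V) = (2*V)*(-4 + V) = 2*V*(-4 + V))
a = 100 (a = (2*(-1)*(-4 - 1))² = (2*(-1)*(-5))² = 10² = 100)
c(9)*a + 1849279 = 9*100 + 1849279 = 900 + 1849279 = 1850179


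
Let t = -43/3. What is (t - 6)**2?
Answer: 3721/9 ≈ 413.44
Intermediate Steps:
t = -43/3 (t = -43*1/3 = -43/3 ≈ -14.333)
(t - 6)**2 = (-43/3 - 6)**2 = (-61/3)**2 = 3721/9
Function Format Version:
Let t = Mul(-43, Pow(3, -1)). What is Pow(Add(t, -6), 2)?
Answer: Rational(3721, 9) ≈ 413.44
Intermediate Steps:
t = Rational(-43, 3) (t = Mul(-43, Rational(1, 3)) = Rational(-43, 3) ≈ -14.333)
Pow(Add(t, -6), 2) = Pow(Add(Rational(-43, 3), -6), 2) = Pow(Rational(-61, 3), 2) = Rational(3721, 9)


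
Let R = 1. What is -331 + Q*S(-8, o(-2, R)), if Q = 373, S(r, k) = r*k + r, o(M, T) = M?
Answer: 2653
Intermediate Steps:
S(r, k) = r + k*r (S(r, k) = k*r + r = r + k*r)
-331 + Q*S(-8, o(-2, R)) = -331 + 373*(-8*(1 - 2)) = -331 + 373*(-8*(-1)) = -331 + 373*8 = -331 + 2984 = 2653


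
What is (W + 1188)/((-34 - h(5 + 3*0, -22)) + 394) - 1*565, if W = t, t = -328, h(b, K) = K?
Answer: -107485/191 ≈ -562.75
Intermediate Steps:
W = -328
(W + 1188)/((-34 - h(5 + 3*0, -22)) + 394) - 1*565 = (-328 + 1188)/((-34 - 1*(-22)) + 394) - 1*565 = 860/((-34 + 22) + 394) - 565 = 860/(-12 + 394) - 565 = 860/382 - 565 = 860*(1/382) - 565 = 430/191 - 565 = -107485/191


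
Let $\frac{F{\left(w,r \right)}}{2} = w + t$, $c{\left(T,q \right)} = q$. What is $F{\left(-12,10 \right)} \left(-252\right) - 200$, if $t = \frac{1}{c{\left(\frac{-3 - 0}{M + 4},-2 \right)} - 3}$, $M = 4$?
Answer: $\frac{29744}{5} \approx 5948.8$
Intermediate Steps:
$t = - \frac{1}{5}$ ($t = \frac{1}{-2 - 3} = \frac{1}{-5} = - \frac{1}{5} \approx -0.2$)
$F{\left(w,r \right)} = - \frac{2}{5} + 2 w$ ($F{\left(w,r \right)} = 2 \left(w - \frac{1}{5}\right) = 2 \left(- \frac{1}{5} + w\right) = - \frac{2}{5} + 2 w$)
$F{\left(-12,10 \right)} \left(-252\right) - 200 = \left(- \frac{2}{5} + 2 \left(-12\right)\right) \left(-252\right) - 200 = \left(- \frac{2}{5} - 24\right) \left(-252\right) - 200 = \left(- \frac{122}{5}\right) \left(-252\right) - 200 = \frac{30744}{5} - 200 = \frac{29744}{5}$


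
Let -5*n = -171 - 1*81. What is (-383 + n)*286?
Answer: -475618/5 ≈ -95124.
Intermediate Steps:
n = 252/5 (n = -(-171 - 1*81)/5 = -(-171 - 81)/5 = -⅕*(-252) = 252/5 ≈ 50.400)
(-383 + n)*286 = (-383 + 252/5)*286 = -1663/5*286 = -475618/5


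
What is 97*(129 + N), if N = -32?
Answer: 9409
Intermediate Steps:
97*(129 + N) = 97*(129 - 32) = 97*97 = 9409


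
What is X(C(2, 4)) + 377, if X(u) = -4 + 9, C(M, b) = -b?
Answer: 382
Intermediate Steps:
X(u) = 5
X(C(2, 4)) + 377 = 5 + 377 = 382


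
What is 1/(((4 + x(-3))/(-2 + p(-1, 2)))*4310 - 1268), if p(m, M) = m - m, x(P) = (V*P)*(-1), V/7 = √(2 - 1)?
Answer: -1/55143 ≈ -1.8135e-5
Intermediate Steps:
V = 7 (V = 7*√(2 - 1) = 7*√1 = 7*1 = 7)
x(P) = -7*P (x(P) = (7*P)*(-1) = -7*P)
p(m, M) = 0
1/(((4 + x(-3))/(-2 + p(-1, 2)))*4310 - 1268) = 1/(((4 - 7*(-3))/(-2 + 0))*4310 - 1268) = 1/(((4 + 21)/(-2))*4310 - 1268) = 1/((25*(-½))*4310 - 1268) = 1/(-25/2*4310 - 1268) = 1/(-53875 - 1268) = 1/(-55143) = -1/55143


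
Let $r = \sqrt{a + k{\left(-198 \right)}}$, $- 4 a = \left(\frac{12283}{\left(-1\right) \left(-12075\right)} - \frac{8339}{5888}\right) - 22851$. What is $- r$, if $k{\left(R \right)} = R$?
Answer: $- \frac{\sqrt{32935776919941}}{77280} \approx -74.262$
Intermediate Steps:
$a = \frac{70638244727}{12364800}$ ($a = - \frac{\left(\frac{12283}{\left(-1\right) \left(-12075\right)} - \frac{8339}{5888}\right) - 22851}{4} = - \frac{\left(\frac{12283}{12075} - \frac{8339}{5888}\right) - 22851}{4} = - \frac{- \frac{1233527}{3091200} - 22851}{4} = \left(- \frac{1}{4}\right) \left(- \frac{70638244727}{3091200}\right) = \frac{70638244727}{12364800} \approx 5712.9$)
$r = \frac{\sqrt{32935776919941}}{77280}$ ($r = \sqrt{\frac{70638244727}{12364800} - 198} = \sqrt{\frac{68190014327}{12364800}} = \frac{\sqrt{32935776919941}}{77280} \approx 74.262$)
$- r = - \frac{\sqrt{32935776919941}}{77280}$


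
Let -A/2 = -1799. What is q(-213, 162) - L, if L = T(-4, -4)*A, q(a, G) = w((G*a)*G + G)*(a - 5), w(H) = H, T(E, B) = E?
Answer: 1218592972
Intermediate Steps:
A = 3598 (A = -2*(-1799) = 3598)
q(a, G) = (-5 + a)*(G + a*G²) (q(a, G) = ((G*a)*G + G)*(a - 5) = (a*G² + G)*(-5 + a) = (G + a*G²)*(-5 + a) = (-5 + a)*(G + a*G²))
L = -14392 (L = -4*3598 = -14392)
q(-213, 162) - L = 162*(1 + 162*(-213))*(-5 - 213) - 1*(-14392) = 162*(1 - 34506)*(-218) + 14392 = 162*(-34505)*(-218) + 14392 = 1218578580 + 14392 = 1218592972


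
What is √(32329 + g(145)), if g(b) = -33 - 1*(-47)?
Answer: √32343 ≈ 179.84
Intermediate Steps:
g(b) = 14 (g(b) = -33 + 47 = 14)
√(32329 + g(145)) = √(32329 + 14) = √32343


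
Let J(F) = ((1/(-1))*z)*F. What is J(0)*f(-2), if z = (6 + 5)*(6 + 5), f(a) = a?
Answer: 0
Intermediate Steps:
z = 121 (z = 11*11 = 121)
J(F) = -121*F (J(F) = ((1/(-1))*121)*F = ((1*(-1))*121)*F = (-1*121)*F = -121*F)
J(0)*f(-2) = -121*0*(-2) = 0*(-2) = 0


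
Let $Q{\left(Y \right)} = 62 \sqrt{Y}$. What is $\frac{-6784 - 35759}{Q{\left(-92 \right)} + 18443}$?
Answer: $- \frac{261540183}{113499299} + \frac{1758444 i \sqrt{23}}{113499299} \approx -2.3043 + 0.074302 i$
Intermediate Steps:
$\frac{-6784 - 35759}{Q{\left(-92 \right)} + 18443} = \frac{-6784 - 35759}{62 \sqrt{-92} + 18443} = - \frac{42543}{62 \cdot 2 i \sqrt{23} + 18443} = - \frac{42543}{124 i \sqrt{23} + 18443} = - \frac{42543}{18443 + 124 i \sqrt{23}}$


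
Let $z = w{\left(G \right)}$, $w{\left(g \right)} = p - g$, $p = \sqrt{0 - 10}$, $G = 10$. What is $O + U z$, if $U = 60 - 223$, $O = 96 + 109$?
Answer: $1835 - 163 i \sqrt{10} \approx 1835.0 - 515.45 i$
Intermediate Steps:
$p = i \sqrt{10}$ ($p = \sqrt{0 - 10} = \sqrt{-10} = i \sqrt{10} \approx 3.1623 i$)
$O = 205$
$U = -163$ ($U = 60 - 223 = -163$)
$w{\left(g \right)} = - g + i \sqrt{10}$ ($w{\left(g \right)} = i \sqrt{10} - g = - g + i \sqrt{10}$)
$z = -10 + i \sqrt{10}$ ($z = \left(-1\right) 10 + i \sqrt{10} = -10 + i \sqrt{10} \approx -10.0 + 3.1623 i$)
$O + U z = 205 - 163 \left(-10 + i \sqrt{10}\right) = 205 + \left(1630 - 163 i \sqrt{10}\right) = 1835 - 163 i \sqrt{10}$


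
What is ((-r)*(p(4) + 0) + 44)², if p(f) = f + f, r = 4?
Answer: 144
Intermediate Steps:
p(f) = 2*f
((-r)*(p(4) + 0) + 44)² = ((-1*4)*(2*4 + 0) + 44)² = (-4*(8 + 0) + 44)² = (-4*8 + 44)² = (-32 + 44)² = 12² = 144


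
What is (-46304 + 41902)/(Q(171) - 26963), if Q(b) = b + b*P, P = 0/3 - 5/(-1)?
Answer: 4402/25937 ≈ 0.16972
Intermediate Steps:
P = 5 (P = 0*(⅓) - 5*(-1) = 0 + 5 = 5)
Q(b) = 6*b (Q(b) = b + b*5 = b + 5*b = 6*b)
(-46304 + 41902)/(Q(171) - 26963) = (-46304 + 41902)/(6*171 - 26963) = -4402/(1026 - 26963) = -4402/(-25937) = -4402*(-1/25937) = 4402/25937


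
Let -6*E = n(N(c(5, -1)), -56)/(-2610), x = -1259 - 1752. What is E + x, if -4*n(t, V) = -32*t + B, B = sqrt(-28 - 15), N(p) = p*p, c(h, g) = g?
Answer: -11788063/3915 - I*sqrt(43)/62640 ≈ -3011.0 - 0.00010468*I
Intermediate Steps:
N(p) = p**2
B = I*sqrt(43) (B = sqrt(-43) = I*sqrt(43) ≈ 6.5574*I)
n(t, V) = 8*t - I*sqrt(43)/4 (n(t, V) = -(-32*t + I*sqrt(43))/4 = 8*t - I*sqrt(43)/4)
x = -3011
E = 2/3915 - I*sqrt(43)/62640 (E = -(8*(-1)**2 - I*sqrt(43)/4)/(6*(-2610)) = -(8*1 - I*sqrt(43)/4)*(-1)/(6*2610) = -(8 - I*sqrt(43)/4)*(-1)/(6*2610) = -(-4/1305 + I*sqrt(43)/10440)/6 = 2/3915 - I*sqrt(43)/62640 ≈ 0.00051086 - 0.00010468*I)
E + x = (2/3915 - I*sqrt(43)/62640) - 3011 = -11788063/3915 - I*sqrt(43)/62640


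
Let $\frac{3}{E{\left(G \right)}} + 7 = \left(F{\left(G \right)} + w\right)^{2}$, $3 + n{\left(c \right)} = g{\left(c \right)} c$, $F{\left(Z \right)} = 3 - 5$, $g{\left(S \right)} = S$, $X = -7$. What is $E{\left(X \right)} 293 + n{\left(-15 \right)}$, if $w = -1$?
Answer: $\frac{1323}{2} \approx 661.5$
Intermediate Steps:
$F{\left(Z \right)} = -2$
$n{\left(c \right)} = -3 + c^{2}$ ($n{\left(c \right)} = -3 + c c = -3 + c^{2}$)
$E{\left(G \right)} = \frac{3}{2}$ ($E{\left(G \right)} = \frac{3}{-7 + \left(-2 - 1\right)^{2}} = \frac{3}{-7 + \left(-3\right)^{2}} = \frac{3}{-7 + 9} = \frac{3}{2}$)
$E{\left(X \right)} 293 + n{\left(-15 \right)} = \frac{3}{2} \cdot 293 - \left(3 - \left(-15\right)^{2}\right) = \frac{879}{2} + \left(-3 + 225\right) = \frac{879}{2} + 222 = \frac{1323}{2}$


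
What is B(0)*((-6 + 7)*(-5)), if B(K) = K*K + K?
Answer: 0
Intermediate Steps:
B(K) = K + K² (B(K) = K² + K = K + K²)
B(0)*((-6 + 7)*(-5)) = (0*(1 + 0))*((-6 + 7)*(-5)) = (0*1)*(1*(-5)) = 0*(-5) = 0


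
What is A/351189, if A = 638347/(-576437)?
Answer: -638347/202438333593 ≈ -3.1533e-6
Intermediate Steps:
A = -638347/576437 (A = 638347*(-1/576437) = -638347/576437 ≈ -1.1074)
A/351189 = -638347/576437/351189 = -638347/576437*1/351189 = -638347/202438333593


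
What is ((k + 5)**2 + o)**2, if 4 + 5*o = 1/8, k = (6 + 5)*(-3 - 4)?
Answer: 42985314241/1600 ≈ 2.6866e+7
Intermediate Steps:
k = -77 (k = 11*(-7) = -77)
o = -31/40 (o = -4/5 + (1/5)/8 = -4/5 + (1/5)*(1/8) = -4/5 + 1/40 = -31/40 ≈ -0.77500)
((k + 5)**2 + o)**2 = ((-77 + 5)**2 - 31/40)**2 = ((-72)**2 - 31/40)**2 = (5184 - 31/40)**2 = (207329/40)**2 = 42985314241/1600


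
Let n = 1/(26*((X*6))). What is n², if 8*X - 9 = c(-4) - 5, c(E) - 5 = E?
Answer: 4/38025 ≈ 0.00010519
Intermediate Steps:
c(E) = 5 + E
X = 5/8 (X = 9/8 + ((5 - 4) - 5)/8 = 9/8 + (1 - 5)/8 = 9/8 + (⅛)*(-4) = 9/8 - ½ = 5/8 ≈ 0.62500)
n = 2/195 (n = 1/(26*(((5/8)*6))) = 1/(26*(15/4)) = (1/26)*(4/15) = 2/195 ≈ 0.010256)
n² = (2/195)² = 4/38025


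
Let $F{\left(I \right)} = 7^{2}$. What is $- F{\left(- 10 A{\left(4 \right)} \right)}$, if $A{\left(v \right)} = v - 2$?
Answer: $-49$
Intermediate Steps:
$A{\left(v \right)} = -2 + v$ ($A{\left(v \right)} = v - 2 = -2 + v$)
$F{\left(I \right)} = 49$
$- F{\left(- 10 A{\left(4 \right)} \right)} = \left(-1\right) 49 = -49$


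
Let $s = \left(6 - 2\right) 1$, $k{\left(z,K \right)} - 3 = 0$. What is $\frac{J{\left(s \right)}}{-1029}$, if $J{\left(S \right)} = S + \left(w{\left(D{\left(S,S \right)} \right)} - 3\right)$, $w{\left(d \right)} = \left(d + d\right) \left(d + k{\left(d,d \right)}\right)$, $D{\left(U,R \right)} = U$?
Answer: $- \frac{19}{343} \approx -0.055394$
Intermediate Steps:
$k{\left(z,K \right)} = 3$ ($k{\left(z,K \right)} = 3 + 0 = 3$)
$s = 4$ ($s = 4 \cdot 1 = 4$)
$w{\left(d \right)} = 2 d \left(3 + d\right)$ ($w{\left(d \right)} = \left(d + d\right) \left(d + 3\right) = 2 d \left(3 + d\right)$)
$J{\left(S \right)} = -3 + S + 2 S \left(3 + S\right)$ ($J{\left(S \right)} = S + \left(2 S \left(3 + S\right) - 3\right) = S + \left(-3 + 2 S \left(3 + S\right)\right) = -3 + S + 2 S \left(3 + S\right)$)
$\frac{J{\left(s \right)}}{-1029} = \frac{-3 + 4 + 2 \cdot 4 \left(3 + 4\right)}{-1029} = \left(-3 + 4 + 2 \cdot 4 \cdot 7\right) \left(- \frac{1}{1029}\right) = \left(-3 + 4 + 56\right) \left(- \frac{1}{1029}\right) = 57 \left(- \frac{1}{1029}\right) = - \frac{19}{343}$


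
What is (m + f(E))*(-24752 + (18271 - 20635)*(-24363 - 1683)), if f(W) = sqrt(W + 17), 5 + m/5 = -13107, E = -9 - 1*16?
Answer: -4035086355520 + 123095984*I*sqrt(2) ≈ -4.0351e+12 + 1.7408e+8*I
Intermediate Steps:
E = -25 (E = -9 - 16 = -25)
m = -65560 (m = -25 + 5*(-13107) = -25 - 65535 = -65560)
f(W) = sqrt(17 + W)
(m + f(E))*(-24752 + (18271 - 20635)*(-24363 - 1683)) = (-65560 + sqrt(17 - 25))*(-24752 + (18271 - 20635)*(-24363 - 1683)) = (-65560 + sqrt(-8))*(-24752 - 2364*(-26046)) = (-65560 + 2*I*sqrt(2))*(-24752 + 61572744) = (-65560 + 2*I*sqrt(2))*61547992 = -4035086355520 + 123095984*I*sqrt(2)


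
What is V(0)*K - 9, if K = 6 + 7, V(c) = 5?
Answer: 56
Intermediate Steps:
K = 13
V(0)*K - 9 = 5*13 - 9 = 65 - 9 = 56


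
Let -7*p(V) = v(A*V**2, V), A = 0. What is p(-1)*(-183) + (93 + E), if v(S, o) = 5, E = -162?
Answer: 432/7 ≈ 61.714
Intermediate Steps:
p(V) = -5/7 (p(V) = -1/7*5 = -5/7)
p(-1)*(-183) + (93 + E) = -5/7*(-183) + (93 - 162) = 915/7 - 69 = 432/7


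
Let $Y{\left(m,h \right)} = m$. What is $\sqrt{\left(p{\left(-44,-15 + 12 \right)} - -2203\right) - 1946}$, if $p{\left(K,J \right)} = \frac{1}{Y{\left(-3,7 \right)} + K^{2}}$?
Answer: $\frac{3 \sqrt{106697734}}{1933} \approx 16.031$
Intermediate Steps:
$p{\left(K,J \right)} = \frac{1}{-3 + K^{2}}$
$\sqrt{\left(p{\left(-44,-15 + 12 \right)} - -2203\right) - 1946} = \sqrt{\left(\frac{1}{-3 + \left(-44\right)^{2}} - -2203\right) - 1946} = \sqrt{\left(\frac{1}{-3 + 1936} + 2203\right) - 1946} = \sqrt{\left(\frac{1}{1933} + 2203\right) - 1946} = \sqrt{\frac{4258400}{1933} - 1946} = \sqrt{\frac{496782}{1933}} = \frac{3 \sqrt{106697734}}{1933}$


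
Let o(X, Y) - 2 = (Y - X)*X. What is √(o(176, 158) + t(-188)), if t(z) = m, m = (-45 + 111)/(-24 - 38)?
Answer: I*√3043549/31 ≈ 56.277*I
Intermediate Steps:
o(X, Y) = 2 + X*(Y - X) (o(X, Y) = 2 + (Y - X)*X = 2 + X*(Y - X))
m = -33/31 (m = 66/(-62) = 66*(-1/62) = -33/31 ≈ -1.0645)
t(z) = -33/31
√(o(176, 158) + t(-188)) = √((2 - 1*176² + 176*158) - 33/31) = √((2 - 1*30976 + 27808) - 33/31) = √((2 - 30976 + 27808) - 33/31) = √(-3166 - 33/31) = √(-98179/31) = I*√3043549/31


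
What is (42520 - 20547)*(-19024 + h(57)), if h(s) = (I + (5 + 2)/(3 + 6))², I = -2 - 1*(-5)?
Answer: -33833761724/81 ≈ -4.1770e+8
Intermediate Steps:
I = 3 (I = -2 + 5 = 3)
h(s) = 1156/81 (h(s) = (3 + (5 + 2)/(3 + 6))² = (3 + 7/9)² = (34/9)² = 1156/81)
(42520 - 20547)*(-19024 + h(57)) = (42520 - 20547)*(-19024 + 1156/81) = 21973*(-1539788/81) = -33833761724/81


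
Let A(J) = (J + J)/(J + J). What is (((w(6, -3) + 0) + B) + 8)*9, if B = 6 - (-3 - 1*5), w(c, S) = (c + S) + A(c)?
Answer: 234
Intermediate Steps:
A(J) = 1 (A(J) = (2*J)/((2*J)) = (2*J)*(1/(2*J)) = 1)
w(c, S) = 1 + S + c (w(c, S) = (c + S) + 1 = (S + c) + 1 = 1 + S + c)
B = 14 (B = 6 - (-3 - 5) = 6 - 1*(-8) = 6 + 8 = 14)
(((w(6, -3) + 0) + B) + 8)*9 = ((((1 - 3 + 6) + 0) + 14) + 8)*9 = (((4 + 0) + 14) + 8)*9 = ((4 + 14) + 8)*9 = (18 + 8)*9 = 26*9 = 234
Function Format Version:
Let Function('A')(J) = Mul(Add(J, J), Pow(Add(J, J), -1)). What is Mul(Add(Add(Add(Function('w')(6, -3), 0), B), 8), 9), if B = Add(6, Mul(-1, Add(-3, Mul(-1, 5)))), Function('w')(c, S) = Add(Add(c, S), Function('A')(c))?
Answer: 234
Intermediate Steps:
Function('A')(J) = 1 (Function('A')(J) = Mul(Mul(2, J), Pow(Mul(2, J), -1)) = Mul(Mul(2, J), Mul(Rational(1, 2), Pow(J, -1))) = 1)
Function('w')(c, S) = Add(1, S, c) (Function('w')(c, S) = Add(Add(c, S), 1) = Add(Add(S, c), 1) = Add(1, S, c))
B = 14 (B = Add(6, Mul(-1, Add(-3, -5))) = Add(6, Mul(-1, -8)) = Add(6, 8) = 14)
Mul(Add(Add(Add(Function('w')(6, -3), 0), B), 8), 9) = Mul(Add(Add(Add(Add(1, -3, 6), 0), 14), 8), 9) = Mul(Add(Add(Add(4, 0), 14), 8), 9) = Mul(Add(Add(4, 14), 8), 9) = Mul(Add(18, 8), 9) = Mul(26, 9) = 234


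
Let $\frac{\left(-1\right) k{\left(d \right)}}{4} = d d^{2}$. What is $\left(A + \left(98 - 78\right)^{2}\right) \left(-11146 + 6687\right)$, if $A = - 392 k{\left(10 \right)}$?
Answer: $-6993495600$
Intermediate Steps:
$k{\left(d \right)} = - 4 d^{3}$ ($k{\left(d \right)} = - 4 d d^{2} = - 4 d^{3}$)
$A = 1568000$ ($A = - 392 \left(- 4 \cdot 10^{3}\right) = - 392 \left(\left(-4\right) 1000\right) = \left(-392\right) \left(-4000\right) = 1568000$)
$\left(A + \left(98 - 78\right)^{2}\right) \left(-11146 + 6687\right) = \left(1568000 + \left(98 - 78\right)^{2}\right) \left(-11146 + 6687\right) = \left(1568000 + 20^{2}\right) \left(-4459\right) = \left(1568000 + 400\right) \left(-4459\right) = 1568400 \left(-4459\right) = -6993495600$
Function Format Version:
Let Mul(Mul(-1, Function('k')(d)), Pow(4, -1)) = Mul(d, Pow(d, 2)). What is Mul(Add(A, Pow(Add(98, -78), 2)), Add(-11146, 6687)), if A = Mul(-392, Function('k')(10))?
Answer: -6993495600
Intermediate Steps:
Function('k')(d) = Mul(-4, Pow(d, 3)) (Function('k')(d) = Mul(-4, Mul(d, Pow(d, 2))) = Mul(-4, Pow(d, 3)))
A = 1568000 (A = Mul(-392, Mul(-4, Pow(10, 3))) = Mul(-392, Mul(-4, 1000)) = Mul(-392, -4000) = 1568000)
Mul(Add(A, Pow(Add(98, -78), 2)), Add(-11146, 6687)) = Mul(Add(1568000, Pow(Add(98, -78), 2)), Add(-11146, 6687)) = Mul(Add(1568000, Pow(20, 2)), -4459) = Mul(Add(1568000, 400), -4459) = Mul(1568400, -4459) = -6993495600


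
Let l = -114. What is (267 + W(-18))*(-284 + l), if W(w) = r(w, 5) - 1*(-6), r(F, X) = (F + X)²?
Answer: -175916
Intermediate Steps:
W(w) = 6 + (5 + w)² (W(w) = (w + 5)² - 1*(-6) = (5 + w)² + 6 = 6 + (5 + w)²)
(267 + W(-18))*(-284 + l) = (267 + (6 + (5 - 18)²))*(-284 - 114) = (267 + (6 + (-13)²))*(-398) = (267 + (6 + 169))*(-398) = (267 + 175)*(-398) = 442*(-398) = -175916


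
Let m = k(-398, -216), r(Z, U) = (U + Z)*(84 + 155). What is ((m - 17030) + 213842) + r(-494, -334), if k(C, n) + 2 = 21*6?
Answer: -956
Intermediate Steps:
r(Z, U) = 239*U + 239*Z (r(Z, U) = (U + Z)*239 = 239*U + 239*Z)
k(C, n) = 124 (k(C, n) = -2 + 21*6 = -2 + 126 = 124)
m = 124
((m - 17030) + 213842) + r(-494, -334) = ((124 - 17030) + 213842) + (239*(-334) + 239*(-494)) = (-16906 + 213842) + (-79826 - 118066) = 196936 - 197892 = -956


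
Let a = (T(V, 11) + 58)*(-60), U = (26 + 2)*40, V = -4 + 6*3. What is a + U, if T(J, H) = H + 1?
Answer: -3080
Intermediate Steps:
V = 14 (V = -4 + 18 = 14)
T(J, H) = 1 + H
U = 1120 (U = 28*40 = 1120)
a = -4200 (a = ((1 + 11) + 58)*(-60) = (12 + 58)*(-60) = 70*(-60) = -4200)
a + U = -4200 + 1120 = -3080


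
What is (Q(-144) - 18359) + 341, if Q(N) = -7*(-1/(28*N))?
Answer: -10378369/576 ≈ -18018.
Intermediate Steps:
Q(N) = 1/(4*N) (Q(N) = -(-1)/(4*N) = 1/(4*N))
(Q(-144) - 18359) + 341 = ((¼)/(-144) - 18359) + 341 = ((¼)*(-1/144) - 18359) + 341 = (-1/576 - 18359) + 341 = -10574785/576 + 341 = -10378369/576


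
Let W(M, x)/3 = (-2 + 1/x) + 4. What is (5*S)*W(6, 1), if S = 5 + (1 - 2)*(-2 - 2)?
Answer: 405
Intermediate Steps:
W(M, x) = 6 + 3/x (W(M, x) = 3*((-2 + 1/x) + 4) = 3*(2 + 1/x) = 6 + 3/x)
S = 9 (S = 5 - 1*(-4) = 5 + 4 = 9)
(5*S)*W(6, 1) = (5*9)*(6 + 3/1) = 45*(6 + 3*1) = 45*(6 + 3) = 45*9 = 405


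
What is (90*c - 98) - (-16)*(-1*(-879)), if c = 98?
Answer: 22786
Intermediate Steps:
(90*c - 98) - (-16)*(-1*(-879)) = (90*98 - 98) - (-16)*(-1*(-879)) = (8820 - 98) - (-16)*879 = 8722 - 1*(-14064) = 8722 + 14064 = 22786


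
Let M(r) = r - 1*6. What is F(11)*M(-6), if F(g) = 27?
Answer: -324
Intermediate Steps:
M(r) = -6 + r (M(r) = r - 6 = -6 + r)
F(11)*M(-6) = 27*(-6 - 6) = 27*(-12) = -324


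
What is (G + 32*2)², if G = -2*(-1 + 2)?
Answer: 3844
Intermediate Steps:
G = -2 (G = -2*1 = -2)
(G + 32*2)² = (-2 + 32*2)² = (-2 + 64)² = 62² = 3844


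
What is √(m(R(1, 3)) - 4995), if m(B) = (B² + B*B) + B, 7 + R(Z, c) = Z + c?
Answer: 2*I*√1245 ≈ 70.569*I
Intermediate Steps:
R(Z, c) = -7 + Z + c (R(Z, c) = -7 + (Z + c) = -7 + Z + c)
m(B) = B + 2*B² (m(B) = (B² + B²) + B = 2*B² + B = B + 2*B²)
√(m(R(1, 3)) - 4995) = √((-7 + 1 + 3)*(1 + 2*(-7 + 1 + 3)) - 4995) = √(-3*(1 + 2*(-3)) - 4995) = √(-3*(1 - 6) - 4995) = √(-3*(-5) - 4995) = √(15 - 4995) = √(-4980) = 2*I*√1245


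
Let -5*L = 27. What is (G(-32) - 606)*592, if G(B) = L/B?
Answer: -3586521/10 ≈ -3.5865e+5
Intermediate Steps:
L = -27/5 (L = -⅕*27 = -27/5 ≈ -5.4000)
G(B) = -27/(5*B)
(G(-32) - 606)*592 = (-27/5/(-32) - 606)*592 = (-27/5*(-1/32) - 606)*592 = (27/160 - 606)*592 = -96933/160*592 = -3586521/10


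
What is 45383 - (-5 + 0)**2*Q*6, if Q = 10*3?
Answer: 40883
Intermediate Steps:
Q = 30
45383 - (-5 + 0)**2*Q*6 = 45383 - (-5 + 0)**2*30*6 = 45383 - (-5)**2*30*6 = 45383 - 25*30*6 = 45383 - 750*6 = 45383 - 1*4500 = 45383 - 4500 = 40883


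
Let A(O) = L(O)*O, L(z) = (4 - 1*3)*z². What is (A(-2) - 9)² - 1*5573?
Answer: -5284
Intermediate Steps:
L(z) = z² (L(z) = (4 - 3)*z² = 1*z² = z²)
A(O) = O³ (A(O) = O²*O = O³)
(A(-2) - 9)² - 1*5573 = ((-2)³ - 9)² - 1*5573 = (-8 - 9)² - 5573 = (-17)² - 5573 = 289 - 5573 = -5284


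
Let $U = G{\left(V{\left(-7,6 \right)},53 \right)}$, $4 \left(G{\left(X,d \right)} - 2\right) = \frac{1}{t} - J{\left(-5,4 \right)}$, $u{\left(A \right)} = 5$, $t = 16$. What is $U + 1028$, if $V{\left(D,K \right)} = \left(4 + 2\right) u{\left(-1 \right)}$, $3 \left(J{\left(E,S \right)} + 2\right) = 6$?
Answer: $\frac{65921}{64} \approx 1030.0$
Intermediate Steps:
$J{\left(E,S \right)} = 0$ ($J{\left(E,S \right)} = -2 + \frac{1}{3} \cdot 6 = -2 + 2 = 0$)
$V{\left(D,K \right)} = 30$ ($V{\left(D,K \right)} = \left(4 + 2\right) 5 = 6 \cdot 5 = 30$)
$G{\left(X,d \right)} = \frac{129}{64}$ ($G{\left(X,d \right)} = 2 + \frac{\frac{1}{16} - 0}{4} = 2 + \frac{\frac{1}{16} + 0}{4} = 2 + \frac{1}{4} \cdot \frac{1}{16} = 2 + \frac{1}{64} = \frac{129}{64}$)
$U = \frac{129}{64} \approx 2.0156$
$U + 1028 = \frac{129}{64} + 1028 = \frac{65921}{64}$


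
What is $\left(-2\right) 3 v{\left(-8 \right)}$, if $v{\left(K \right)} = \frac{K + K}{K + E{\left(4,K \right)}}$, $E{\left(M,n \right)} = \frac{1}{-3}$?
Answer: $- \frac{288}{25} \approx -11.52$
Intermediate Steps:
$E{\left(M,n \right)} = - \frac{1}{3}$
$v{\left(K \right)} = \frac{2 K}{- \frac{1}{3} + K}$ ($v{\left(K \right)} = \frac{K + K}{K - \frac{1}{3}} = \frac{2 K}{- \frac{1}{3} + K}$)
$\left(-2\right) 3 v{\left(-8 \right)} = \left(-2\right) 3 \cdot 6 \left(-8\right) \frac{1}{-1 + 3 \left(-8\right)} = - 6 \cdot 6 \left(-8\right) \frac{1}{-1 - 24} = - 6 \cdot 6 \left(-8\right) \frac{1}{-25} = - 6 \cdot 6 \left(-8\right) \left(- \frac{1}{25}\right) = \left(-6\right) \frac{48}{25} = - \frac{288}{25}$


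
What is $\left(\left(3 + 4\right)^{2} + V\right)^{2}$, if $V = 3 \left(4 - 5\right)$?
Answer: $2116$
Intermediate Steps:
$V = -3$ ($V = 3 \left(4 - 5\right) = 3 \left(-1\right) = -3$)
$\left(\left(3 + 4\right)^{2} + V\right)^{2} = \left(\left(3 + 4\right)^{2} - 3\right)^{2} = \left(7^{2} - 3\right)^{2} = \left(49 - 3\right)^{2} = 46^{2} = 2116$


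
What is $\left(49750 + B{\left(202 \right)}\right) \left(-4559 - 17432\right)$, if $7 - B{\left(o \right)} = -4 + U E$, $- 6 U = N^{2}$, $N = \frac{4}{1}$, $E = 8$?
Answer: $- \frac{3284289877}{3} \approx -1.0948 \cdot 10^{9}$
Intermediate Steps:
$N = 4$ ($N = 4 \cdot 1 = 4$)
$U = - \frac{8}{3}$ ($U = - \frac{4^{2}}{6} = \left(- \frac{1}{6}\right) 16 = - \frac{8}{3} \approx -2.6667$)
$B{\left(o \right)} = \frac{97}{3}$ ($B{\left(o \right)} = 7 - \left(-4 - \frac{64}{3}\right) = 7 - - \frac{76}{3} = 7 + \frac{76}{3} = \frac{97}{3}$)
$\left(49750 + B{\left(202 \right)}\right) \left(-4559 - 17432\right) = \left(49750 + \frac{97}{3}\right) \left(-4559 - 17432\right) = \frac{149347}{3} \left(-21991\right) = - \frac{3284289877}{3}$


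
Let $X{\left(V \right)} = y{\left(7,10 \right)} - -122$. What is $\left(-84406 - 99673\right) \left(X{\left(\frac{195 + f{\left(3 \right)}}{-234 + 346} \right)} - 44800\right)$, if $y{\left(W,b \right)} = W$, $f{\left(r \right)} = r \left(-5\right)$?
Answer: $8222993009$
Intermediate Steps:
$f{\left(r \right)} = - 5 r$
$X{\left(V \right)} = 129$ ($X{\left(V \right)} = 7 - -122 = 7 + 122 = 129$)
$\left(-84406 - 99673\right) \left(X{\left(\frac{195 + f{\left(3 \right)}}{-234 + 346} \right)} - 44800\right) = \left(-84406 - 99673\right) \left(129 - 44800\right) = \left(-184079\right) \left(-44671\right) = 8222993009$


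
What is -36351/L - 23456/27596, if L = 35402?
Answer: -458382877/244238398 ≈ -1.8768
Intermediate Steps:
-36351/L - 23456/27596 = -36351/35402 - 23456/27596 = -36351*1/35402 - 23456*1/27596 = -36351/35402 - 5864/6899 = -458382877/244238398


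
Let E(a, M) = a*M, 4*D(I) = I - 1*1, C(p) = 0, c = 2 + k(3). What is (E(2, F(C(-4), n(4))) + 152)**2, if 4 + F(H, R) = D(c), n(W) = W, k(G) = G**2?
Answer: 22201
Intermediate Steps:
c = 11 (c = 2 + 3**2 = 2 + 9 = 11)
D(I) = -1/4 + I/4 (D(I) = (I - 1*1)/4 = (I - 1)/4 = (-1 + I)/4 = -1/4 + I/4)
F(H, R) = -3/2 (F(H, R) = -4 + (-1/4 + (1/4)*11) = -4 + (-1/4 + 11/4) = -4 + 5/2 = -3/2)
E(a, M) = M*a
(E(2, F(C(-4), n(4))) + 152)**2 = (-3/2*2 + 152)**2 = (-3 + 152)**2 = 149**2 = 22201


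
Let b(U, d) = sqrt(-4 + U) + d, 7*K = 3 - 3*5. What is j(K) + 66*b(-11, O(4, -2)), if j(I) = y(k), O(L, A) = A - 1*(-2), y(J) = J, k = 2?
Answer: 2 + 66*I*sqrt(15) ≈ 2.0 + 255.62*I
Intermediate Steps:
K = -12/7 (K = (3 - 3*5)/7 = (3 - 15)/7 = (1/7)*(-12) = -12/7 ≈ -1.7143)
O(L, A) = 2 + A (O(L, A) = A + 2 = 2 + A)
b(U, d) = d + sqrt(-4 + U)
j(I) = 2
j(K) + 66*b(-11, O(4, -2)) = 2 + 66*((2 - 2) + sqrt(-4 - 11)) = 2 + 66*(0 + sqrt(-15)) = 2 + 66*(0 + I*sqrt(15)) = 2 + 66*(I*sqrt(15)) = 2 + 66*I*sqrt(15)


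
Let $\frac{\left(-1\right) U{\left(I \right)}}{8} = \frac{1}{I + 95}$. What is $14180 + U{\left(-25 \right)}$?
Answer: $\frac{496296}{35} \approx 14180.0$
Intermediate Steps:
$U{\left(I \right)} = - \frac{8}{95 + I}$ ($U{\left(I \right)} = - \frac{8}{I + 95} = - \frac{8}{95 + I}$)
$14180 + U{\left(-25 \right)} = 14180 - \frac{8}{95 - 25} = 14180 - \frac{8}{70} = 14180 - \frac{4}{35} = \frac{496296}{35}$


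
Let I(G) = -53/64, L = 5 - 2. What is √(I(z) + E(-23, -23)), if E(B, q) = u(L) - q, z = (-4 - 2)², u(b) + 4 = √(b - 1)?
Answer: √(1163 + 64*√2)/8 ≈ 4.4256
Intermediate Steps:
L = 3
u(b) = -4 + √(-1 + b) (u(b) = -4 + √(b - 1) = -4 + √(-1 + b))
z = 36 (z = (-6)² = 36)
I(G) = -53/64 (I(G) = -53*1/64 = -53/64)
E(B, q) = -4 + √2 - q (E(B, q) = (-4 + √(-1 + 3)) - q = (-4 + √2) - q = -4 + √2 - q)
√(I(z) + E(-23, -23)) = √(-53/64 + (-4 + √2 - 1*(-23))) = √(-53/64 + (-4 + √2 + 23)) = √(-53/64 + (19 + √2)) = √(1163/64 + √2)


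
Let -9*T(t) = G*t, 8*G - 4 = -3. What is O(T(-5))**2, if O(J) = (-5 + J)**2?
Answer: 15882300625/26873856 ≈ 590.99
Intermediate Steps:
G = 1/8 (G = 1/2 + (1/8)*(-3) = 1/2 - 3/8 = 1/8 ≈ 0.12500)
T(t) = -t/72
O(T(-5))**2 = ((-5 - 1/72*(-5))**2)**2 = ((-5 + 5/72)**2)**2 = ((-355/72)**2)**2 = (126025/5184)**2 = 15882300625/26873856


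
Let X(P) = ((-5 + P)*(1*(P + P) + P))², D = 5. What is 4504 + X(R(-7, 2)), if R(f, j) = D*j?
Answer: 27004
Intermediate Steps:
R(f, j) = 5*j
X(P) = 9*P²*(-5 + P)² (X(P) = ((-5 + P)*(1*(2*P) + P))² = ((-5 + P)*(2*P + P))² = ((-5 + P)*(3*P))² = (3*P*(-5 + P))² = 9*P²*(-5 + P)²)
4504 + X(R(-7, 2)) = 4504 + 9*(5*2)²*(-5 + 5*2)² = 4504 + 9*10²*(-5 + 10)² = 4504 + 9*100*5² = 4504 + 9*100*25 = 4504 + 22500 = 27004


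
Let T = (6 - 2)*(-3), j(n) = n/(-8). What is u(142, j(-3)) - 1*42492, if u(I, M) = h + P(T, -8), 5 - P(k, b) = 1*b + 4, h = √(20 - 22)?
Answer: -42483 + I*√2 ≈ -42483.0 + 1.4142*I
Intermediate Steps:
j(n) = -n/8 (j(n) = n*(-⅛) = -n/8)
h = I*√2 (h = √(-2) = I*√2 ≈ 1.4142*I)
T = -12 (T = 4*(-3) = -12)
P(k, b) = 1 - b (P(k, b) = 5 - (1*b + 4) = 5 - (b + 4) = 5 - (4 + b) = 5 + (-4 - b) = 1 - b)
u(I, M) = 9 + I*√2 (u(I, M) = I*√2 + (1 - 1*(-8)) = I*√2 + (1 + 8) = I*√2 + 9 = 9 + I*√2)
u(142, j(-3)) - 1*42492 = (9 + I*√2) - 1*42492 = (9 + I*√2) - 42492 = -42483 + I*√2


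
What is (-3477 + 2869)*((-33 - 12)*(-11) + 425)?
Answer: -559360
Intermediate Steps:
(-3477 + 2869)*((-33 - 12)*(-11) + 425) = -608*(-45*(-11) + 425) = -608*(495 + 425) = -608*920 = -559360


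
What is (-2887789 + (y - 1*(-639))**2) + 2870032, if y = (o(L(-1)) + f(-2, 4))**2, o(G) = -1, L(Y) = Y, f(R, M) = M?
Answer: 402147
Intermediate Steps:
y = 9 (y = (-1 + 4)**2 = 3**2 = 9)
(-2887789 + (y - 1*(-639))**2) + 2870032 = (-2887789 + (9 - 1*(-639))**2) + 2870032 = (-2887789 + (9 + 639)**2) + 2870032 = (-2887789 + 648**2) + 2870032 = (-2887789 + 419904) + 2870032 = -2467885 + 2870032 = 402147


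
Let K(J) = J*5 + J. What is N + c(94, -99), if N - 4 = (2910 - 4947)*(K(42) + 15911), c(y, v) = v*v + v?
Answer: -32914325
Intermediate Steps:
K(J) = 6*J (K(J) = 5*J + J = 6*J)
c(y, v) = v + v**2 (c(y, v) = v**2 + v = v + v**2)
N = -32924027 (N = 4 + (2910 - 4947)*(6*42 + 15911) = 4 - 2037*(252 + 15911) = 4 - 2037*16163 = 4 - 32924031 = -32924027)
N + c(94, -99) = -32924027 - 99*(1 - 99) = -32924027 - 99*(-98) = -32924027 + 9702 = -32914325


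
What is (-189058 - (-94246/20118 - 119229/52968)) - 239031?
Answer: -76028104085131/177601704 ≈ -4.2808e+5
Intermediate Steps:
(-189058 - (-94246/20118 - 119229/52968)) - 239031 = (-189058 - (-94246*1/20118 - 119229*1/52968)) - 239031 = (-189058 - (-47123/10059 - 39743/17656)) - 239031 = (-189058 - 1*(-1231778525/177601704)) - 239031 = (-189058 + 1231778525/177601704) - 239031 = -33575791176307/177601704 - 239031 = -76028104085131/177601704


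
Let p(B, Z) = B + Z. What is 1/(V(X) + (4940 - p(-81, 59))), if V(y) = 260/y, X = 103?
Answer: 103/511346 ≈ 0.00020143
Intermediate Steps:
1/(V(X) + (4940 - p(-81, 59))) = 1/(260/103 + (4940 - (-81 + 59))) = 1/(260*(1/103) + (4940 - 1*(-22))) = 1/(260/103 + (4940 + 22)) = 1/(260/103 + 4962) = 1/(511346/103) = 103/511346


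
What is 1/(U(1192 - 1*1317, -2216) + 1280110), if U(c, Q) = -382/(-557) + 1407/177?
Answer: 32863/42068538701 ≈ 7.8118e-7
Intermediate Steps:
U(c, Q) = 283771/32863 (U(c, Q) = -382*(-1/557) + 1407*(1/177) = 382/557 + 469/59 = 283771/32863)
1/(U(1192 - 1*1317, -2216) + 1280110) = 1/(283771/32863 + 1280110) = 1/(42068538701/32863) = 32863/42068538701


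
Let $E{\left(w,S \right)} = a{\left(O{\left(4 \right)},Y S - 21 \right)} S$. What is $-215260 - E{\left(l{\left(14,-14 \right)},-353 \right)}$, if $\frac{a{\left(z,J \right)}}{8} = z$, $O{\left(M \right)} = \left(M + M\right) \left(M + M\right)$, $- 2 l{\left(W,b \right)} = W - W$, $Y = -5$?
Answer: $-34524$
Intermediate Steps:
$l{\left(W,b \right)} = 0$ ($l{\left(W,b \right)} = - \frac{W - W}{2} = \left(- \frac{1}{2}\right) 0 = 0$)
$O{\left(M \right)} = 4 M^{2}$ ($O{\left(M \right)} = 2 M 2 M = 4 M^{2}$)
$a{\left(z,J \right)} = 8 z$
$E{\left(w,S \right)} = 512 S$ ($E{\left(w,S \right)} = 8 \cdot 4 \cdot 4^{2} S = 8 \cdot 4 \cdot 16 S = 8 \cdot 64 S = 512 S$)
$-215260 - E{\left(l{\left(14,-14 \right)},-353 \right)} = -215260 - 512 \left(-353\right) = -215260 - -180736 = -215260 + 180736 = -34524$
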